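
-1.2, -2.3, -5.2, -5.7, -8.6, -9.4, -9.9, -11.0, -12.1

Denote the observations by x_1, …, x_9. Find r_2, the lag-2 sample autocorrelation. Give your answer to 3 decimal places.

0.324

Mean x̄ = (-1.2 − 2.3 − 5.2 − 5.7 − 8.6 − 9.4 − 9.9 − 11.0 − 12.1)/9 = -7.2667
Σ(x_t−x̄)(x_{t+2}−x̄) = (12.5378) + (7.7811) + (-2.7556) + (-3.3422) + (3.5111) + (7.9644) + (12.7278) = 38.4244
Denominator Σ(x_t−x̄)² = 118.7600
r_2 = 38.4244 / 118.7600 = 0.324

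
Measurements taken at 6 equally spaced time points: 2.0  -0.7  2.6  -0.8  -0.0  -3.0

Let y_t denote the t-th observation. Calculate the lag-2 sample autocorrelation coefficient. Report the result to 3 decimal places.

0.389

Mean ȳ = (2.0 − 0.7 + 2.6 − 0.8 − 0.0 − 3.0)/6 = 0.0167
Deviations from mean: 1.9833, -0.7167, 2.5833, -0.8167, -0.0167, -3.0167
Σ(y_t−ȳ)(y_{t+2}−ȳ) = (5.1236) + (0.5853) + (-0.0431) + (2.4636) = 8.1294
Denominator Σ(y_t−ȳ)² = 20.8883
r_2 = 8.1294 / 20.8883 = 0.389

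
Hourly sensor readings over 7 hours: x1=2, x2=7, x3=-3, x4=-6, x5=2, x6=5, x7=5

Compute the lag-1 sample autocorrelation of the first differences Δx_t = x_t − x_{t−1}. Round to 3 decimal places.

First differences Δx: 5, -10, -3, 8, 3, 0
Mean of differences = 0.5000
Numerator Σ(Δx_t−Δx̄)(Δx_{t+1}−Δx̄) = -19.2500
Denominator Σ(Δx_t−Δx̄)² = 205.5000
r_1(Δx) = -19.2500 / 205.5000 = -0.094

-0.094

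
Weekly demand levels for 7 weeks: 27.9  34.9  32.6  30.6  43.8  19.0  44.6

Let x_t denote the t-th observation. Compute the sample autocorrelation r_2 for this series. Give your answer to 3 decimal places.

0.309

Mean x̄ = (27.9 + 34.9 + 32.6 + 30.6 + 43.8 + 19.0 + 44.6)/7 = 33.3429
Deviations from mean: -5.4429, 1.5571, -0.7429, -2.7429, 10.4571, -14.3429, 11.2571
Σ(x_t−x̄)(x_{t+2}−x̄) = (4.0433) + (-4.2710) + (-7.7682) + (39.3404) + (117.7176) = 149.0620
Denominator Σ(x_t−x̄)² = 481.9171
r_2 = 149.0620 / 481.9171 = 0.309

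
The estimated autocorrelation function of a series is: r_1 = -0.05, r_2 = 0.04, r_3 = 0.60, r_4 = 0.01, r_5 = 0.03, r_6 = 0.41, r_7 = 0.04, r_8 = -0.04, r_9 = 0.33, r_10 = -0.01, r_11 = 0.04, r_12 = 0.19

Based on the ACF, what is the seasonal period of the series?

The largest autocorrelation is r_3 = 0.60, with weaker echoes at lags 6 (0.41), 9 (0.33) and 12 (0.19); the remaining lags stay at or below 0.04.
The dominant spike at lag 3 indicates a seasonal period of 3.

3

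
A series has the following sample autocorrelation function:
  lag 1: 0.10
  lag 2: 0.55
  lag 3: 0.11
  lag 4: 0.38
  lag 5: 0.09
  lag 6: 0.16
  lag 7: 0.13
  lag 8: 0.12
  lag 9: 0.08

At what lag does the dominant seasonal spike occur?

2

The largest autocorrelation is r_2 = 0.55, with weaker echoes at lags 4 (0.38) and 6 (0.16); the remaining lags stay at or below 0.13.
The dominant spike at lag 2 indicates a seasonal period of 2.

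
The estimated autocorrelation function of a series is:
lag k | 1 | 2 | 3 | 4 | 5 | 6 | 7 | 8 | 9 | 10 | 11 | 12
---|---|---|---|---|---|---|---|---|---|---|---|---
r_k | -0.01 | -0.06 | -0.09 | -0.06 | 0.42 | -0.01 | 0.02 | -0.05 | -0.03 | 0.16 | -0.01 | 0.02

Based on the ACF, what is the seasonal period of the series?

5

The largest autocorrelation is r_5 = 0.42, with a weaker echo at lag 10 (0.16); the remaining lags stay at or below 0.02.
The dominant spike at lag 5 indicates a seasonal period of 5.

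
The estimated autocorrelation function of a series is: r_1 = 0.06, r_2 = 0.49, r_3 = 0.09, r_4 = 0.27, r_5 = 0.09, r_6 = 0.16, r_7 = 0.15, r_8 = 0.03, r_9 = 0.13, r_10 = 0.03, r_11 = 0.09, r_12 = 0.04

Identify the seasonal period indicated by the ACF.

The largest autocorrelation is r_2 = 0.49, with weaker echoes at lags 4 (0.27) and 6 (0.16); the remaining lags stay at or below 0.15.
The dominant spike at lag 2 indicates a seasonal period of 2.

2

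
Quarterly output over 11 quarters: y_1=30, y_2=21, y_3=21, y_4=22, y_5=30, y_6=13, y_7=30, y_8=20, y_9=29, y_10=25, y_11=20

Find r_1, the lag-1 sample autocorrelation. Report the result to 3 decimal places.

Mean ȳ = (30 + 21 + 21 + 22 + 30 + 13 + 30 + 20 + 29 + 25 + 20)/11 = 23.7273
Numerator Σ_{t=1}^{10}(y_t−ȳ)(y_{t+1}−ȳ) = -191.4380
Denominator Σ(y_t−ȳ)² = 308.1818
r_1 = -191.4380 / 308.1818 = -0.621

-0.621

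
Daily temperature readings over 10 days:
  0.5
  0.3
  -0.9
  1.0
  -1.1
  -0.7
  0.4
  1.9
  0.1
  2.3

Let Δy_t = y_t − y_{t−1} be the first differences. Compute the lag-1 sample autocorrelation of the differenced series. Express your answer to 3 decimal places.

First differences Δy: -0.2, -1.2, 1.9, -2.1, 0.4, 1.1, 1.5, -1.8, 2.2
Mean of differences = 0.2000
Numerator Σ(Δy_t−Δȳ)(Δy_{t+1}−Δȳ) = -11.4400
Denominator Σ(Δy_t−Δȳ)² = 20.8400
r_1(Δy) = -11.4400 / 20.8400 = -0.549

-0.549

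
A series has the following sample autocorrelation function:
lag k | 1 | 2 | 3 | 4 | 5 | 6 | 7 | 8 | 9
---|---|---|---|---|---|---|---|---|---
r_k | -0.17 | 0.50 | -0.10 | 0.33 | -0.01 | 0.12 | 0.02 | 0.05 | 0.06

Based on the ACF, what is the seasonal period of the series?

The largest autocorrelation is r_2 = 0.50, with a weaker echo at lag 4 (0.33); the remaining lags stay at or below 0.12.
The dominant spike at lag 2 indicates a seasonal period of 2.

2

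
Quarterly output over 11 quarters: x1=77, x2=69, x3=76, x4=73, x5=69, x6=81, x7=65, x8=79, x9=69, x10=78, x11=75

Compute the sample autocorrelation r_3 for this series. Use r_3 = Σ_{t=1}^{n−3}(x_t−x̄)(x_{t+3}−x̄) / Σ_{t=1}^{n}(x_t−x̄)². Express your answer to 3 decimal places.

Mean x̄ = (77 + 69 + 76 + 73 + 69 + 81 + 65 + 79 + 69 + 78 + 75)/11 = 73.7273
Numerator Σ_{t=1}^{8}(x_t−x̄)(x_{t+3}−x̄) = -47.0413
Denominator Σ(x_t−x̄)² = 260.1818
r_3 = -47.0413 / 260.1818 = -0.181

-0.181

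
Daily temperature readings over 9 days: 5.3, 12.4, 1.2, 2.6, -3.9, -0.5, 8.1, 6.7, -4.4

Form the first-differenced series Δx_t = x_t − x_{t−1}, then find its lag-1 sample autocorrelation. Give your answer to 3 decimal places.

-0.244

First differences Δx: 7.1, -11.2, 1.4, -6.5, 3.4, 8.6, -1.4, -11.1
Mean of differences = -1.2125
Numerator Σ(Δx_t−Δx̄)(Δx_{t+1}−Δx̄) = -102.0414
Denominator Σ(Δx_t−Δx̄)² = 418.9888
r_1(Δx) = -102.0414 / 418.9888 = -0.244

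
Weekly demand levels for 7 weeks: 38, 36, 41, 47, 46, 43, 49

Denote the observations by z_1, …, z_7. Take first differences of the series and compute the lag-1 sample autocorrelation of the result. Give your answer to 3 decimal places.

-0.189

First differences Δz: -2, 5, 6, -1, -3, 6
Mean of differences = 1.8333
Numerator Σ(Δz_t−Δz̄)(Δz_{t+1}−Δz̄) = -17.1944
Denominator Σ(Δz_t−Δz̄)² = 90.8333
r_1(Δz) = -17.1944 / 90.8333 = -0.189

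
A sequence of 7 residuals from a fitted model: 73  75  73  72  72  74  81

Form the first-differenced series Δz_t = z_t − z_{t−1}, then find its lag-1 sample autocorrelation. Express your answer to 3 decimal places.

0.225

First differences Δz: 2, -2, -1, 0, 2, 7
Mean of differences = 1.3333
Numerator Σ(Δz_t−Δz̄)(Δz_{t+1}−Δz̄) = 11.5556
Denominator Σ(Δz_t−Δz̄)² = 51.3333
r_1(Δz) = 11.5556 / 51.3333 = 0.225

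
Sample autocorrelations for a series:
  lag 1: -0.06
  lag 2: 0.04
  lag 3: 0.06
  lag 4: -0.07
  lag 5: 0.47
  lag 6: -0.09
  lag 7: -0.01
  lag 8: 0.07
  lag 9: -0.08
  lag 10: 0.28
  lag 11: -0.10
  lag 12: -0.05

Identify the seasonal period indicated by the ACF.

The largest autocorrelation is r_5 = 0.47, with a weaker echo at lag 10 (0.28); the remaining lags stay at or below 0.07.
The dominant spike at lag 5 indicates a seasonal period of 5.

5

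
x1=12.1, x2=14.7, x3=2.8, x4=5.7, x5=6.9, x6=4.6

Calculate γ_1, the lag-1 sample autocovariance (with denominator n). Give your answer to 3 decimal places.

1.740

Mean x̄ = (12.1 + 14.7 + 2.8 + 5.7 + 6.9 + 4.6)/6 = 7.8000
Σ_{t=1}^{5}(x_t−x̄)(x_{t+1}−x̄) = 10.4400
γ_1 = 10.4400 / 6 = 1.740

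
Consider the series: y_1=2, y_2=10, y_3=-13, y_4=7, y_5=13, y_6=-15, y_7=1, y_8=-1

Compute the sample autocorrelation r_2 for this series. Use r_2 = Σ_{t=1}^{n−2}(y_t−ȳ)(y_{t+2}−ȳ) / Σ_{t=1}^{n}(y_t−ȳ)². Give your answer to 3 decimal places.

-0.277

Mean ȳ = (2 + 10 − 13 + 7 + 13 − 15 + 1 − 1)/8 = 0.5000
Deviations from mean: 1.5000, 9.5000, -13.5000, 6.5000, 12.5000, -15.5000, 0.5000, -1.5000
Numerator Σ_{t=1}^{6}(y_t−ȳ)(y_{t+2}−ȳ) = -198.5000
Denominator Σ(y_t−ȳ)² = 716.0000
r_2 = -198.5000 / 716.0000 = -0.277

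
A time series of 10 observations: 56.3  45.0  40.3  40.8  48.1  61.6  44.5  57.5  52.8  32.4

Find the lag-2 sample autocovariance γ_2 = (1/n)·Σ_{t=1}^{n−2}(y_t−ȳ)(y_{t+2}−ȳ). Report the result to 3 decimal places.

-17.682

Mean ȳ = (56.3 + 45.0 + 40.3 + 40.8 + 48.1 + 61.6 + 44.5 + 57.5 + 52.8 + 32.4)/10 = 47.9300
Σ_{t=1}^{8}(y_t−ȳ)(y_{t+2}−ȳ) = -176.8238
γ_2 = -176.8238 / 10 = -17.682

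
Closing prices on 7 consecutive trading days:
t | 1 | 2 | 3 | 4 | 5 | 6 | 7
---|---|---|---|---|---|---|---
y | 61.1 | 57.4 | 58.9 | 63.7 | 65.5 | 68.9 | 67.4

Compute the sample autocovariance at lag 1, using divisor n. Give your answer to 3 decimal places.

10.468

Mean ȳ = (61.1 + 57.4 + 58.9 + 63.7 + 65.5 + 68.9 + 67.4)/7 = 63.2714
Deviations: -2.1714, -5.8714, -4.3714, 0.4286, 2.2286, 5.6286, 4.1286
Σ_{t=1}^{6}(y_t−ȳ)(y_{t+1}−ȳ) = 73.2792
γ_1 = 73.2792 / 7 = 10.468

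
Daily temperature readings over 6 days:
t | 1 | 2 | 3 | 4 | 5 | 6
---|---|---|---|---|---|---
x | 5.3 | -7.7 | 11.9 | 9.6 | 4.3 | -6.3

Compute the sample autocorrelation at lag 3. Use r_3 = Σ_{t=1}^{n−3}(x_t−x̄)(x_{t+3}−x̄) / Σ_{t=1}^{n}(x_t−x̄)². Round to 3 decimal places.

Mean x̄ = (5.3 − 7.7 + 11.9 + 9.6 + 4.3 − 6.3)/6 = 2.8500
Deviations from mean: 2.4500, -10.5500, 9.0500, 6.7500, 1.4500, -9.1500
Numerator Σ_{t=1}^{3}(x_t−x̄)(x_{t+3}−x̄) = -81.5675
Denominator Σ(x_t−x̄)² = 330.5950
r_3 = -81.5675 / 330.5950 = -0.247

-0.247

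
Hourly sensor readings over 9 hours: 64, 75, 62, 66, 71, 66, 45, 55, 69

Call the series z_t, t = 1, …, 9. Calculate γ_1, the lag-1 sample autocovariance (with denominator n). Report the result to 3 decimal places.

9.691

Mean z̄ = (64 + 75 + 62 + 66 + 71 + 66 + 45 + 55 + 69)/9 = 63.6667
Σ_{t=1}^{8}(z_t−z̄)(z_{t+1}−z̄) = 87.2222
γ_1 = 87.2222 / 9 = 9.691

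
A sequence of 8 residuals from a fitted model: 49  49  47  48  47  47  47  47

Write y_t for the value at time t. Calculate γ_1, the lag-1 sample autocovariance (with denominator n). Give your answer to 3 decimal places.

0.217

Mean ȳ = (49 + 49 + 47 + 48 + 47 + 47 + 47 + 47)/8 = 47.6250
Deviations: 1.3750, 1.3750, -0.6250, 0.3750, -0.6250, -0.6250, -0.6250, -0.6250
Σ_{t=1}^{7}(y_t−ȳ)(y_{t+1}−ȳ) = 1.7344
γ_1 = 1.7344 / 8 = 0.217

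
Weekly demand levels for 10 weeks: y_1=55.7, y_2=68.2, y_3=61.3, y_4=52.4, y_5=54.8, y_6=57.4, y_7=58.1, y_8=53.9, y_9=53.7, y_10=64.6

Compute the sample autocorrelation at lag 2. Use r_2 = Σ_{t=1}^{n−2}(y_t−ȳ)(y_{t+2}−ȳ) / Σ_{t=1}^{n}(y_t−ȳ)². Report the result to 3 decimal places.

-0.403

Mean ȳ = (55.7 + 68.2 + 61.3 + 52.4 + 54.8 + 57.4 + 58.1 + 53.9 + 53.7 + 64.6)/10 = 58.0100
Numerator Σ_{t=1}^{8}(y_t−ȳ)(y_{t+2}−ȳ) = -97.1592
Denominator Σ(y_t−ȳ)² = 241.0490
r_2 = -97.1592 / 241.0490 = -0.403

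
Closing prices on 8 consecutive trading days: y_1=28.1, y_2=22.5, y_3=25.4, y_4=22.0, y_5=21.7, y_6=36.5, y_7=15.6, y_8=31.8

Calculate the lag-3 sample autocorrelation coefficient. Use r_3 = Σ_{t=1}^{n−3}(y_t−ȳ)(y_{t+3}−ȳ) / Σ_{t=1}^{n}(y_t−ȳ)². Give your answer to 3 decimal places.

Mean ȳ = (28.1 + 22.5 + 25.4 + 22.0 + 21.7 + 36.5 + 15.6 + 31.8)/8 = 25.4500
Deviations from mean: 2.6500, -2.9500, -0.0500, -3.4500, -3.7500, 11.0500, -9.8500, 6.3500
Σ(y_t−ȳ)(y_{t+3}−ȳ) = (-9.1425) + (11.0625) + (-0.5525) + (33.9825) + (-23.8125) = 11.5375
Denominator Σ(y_t−ȳ)² = 301.1400
r_3 = 11.5375 / 301.1400 = 0.038

0.038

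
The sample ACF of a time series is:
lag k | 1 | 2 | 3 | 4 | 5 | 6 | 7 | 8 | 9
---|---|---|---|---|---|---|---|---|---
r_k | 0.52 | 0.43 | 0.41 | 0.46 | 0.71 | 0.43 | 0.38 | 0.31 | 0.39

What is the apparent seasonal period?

5

The largest autocorrelation is r_5 = 0.71; the remaining lags stay at or below 0.52. The elevated value at lag 1 (0.52), dropping to 0.43 at lag 2, reflects decaying short-term dependence rather than seasonality.
The dominant spike at lag 5 indicates a seasonal period of 5.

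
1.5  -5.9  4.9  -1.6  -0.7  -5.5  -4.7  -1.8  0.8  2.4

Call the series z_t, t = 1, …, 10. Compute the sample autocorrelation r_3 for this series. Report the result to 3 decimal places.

-0.424

Mean z̄ = (1.5 − 5.9 + 4.9 − 1.6 − 0.7 − 5.5 − 4.7 − 1.8 + 0.8 + 2.4)/10 = -1.0600
Numerator Σ_{t=1}^{7}(z_t−z̄)(z_{t+3}−z̄) = -48.7408
Denominator Σ(z_t−z̄)² = 114.8640
r_3 = -48.7408 / 114.8640 = -0.424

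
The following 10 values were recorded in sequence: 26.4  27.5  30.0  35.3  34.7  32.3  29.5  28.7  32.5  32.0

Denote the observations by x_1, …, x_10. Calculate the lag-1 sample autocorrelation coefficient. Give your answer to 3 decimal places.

Mean x̄ = (26.4 + 27.5 + 30.0 + 35.3 + 34.7 + 32.3 + 29.5 + 28.7 + 32.5 + 32.0)/10 = 30.8900
Numerator Σ_{t=1}^{9}(x_t−x̄)(x_{t+1}−x̄) = 35.8329
Denominator Σ(x_t−x̄)² = 78.9490
r_1 = 35.8329 / 78.9490 = 0.454

0.454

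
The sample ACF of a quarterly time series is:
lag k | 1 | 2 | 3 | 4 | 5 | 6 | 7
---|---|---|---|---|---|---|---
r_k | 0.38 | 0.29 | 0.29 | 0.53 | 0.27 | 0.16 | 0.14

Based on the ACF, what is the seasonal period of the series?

4

The largest autocorrelation is r_4 = 0.53; the remaining lags stay at or below 0.38. The elevated value at lag 1 (0.38), dropping to 0.29 at lag 2, reflects decaying short-term dependence rather than seasonality.
The dominant spike at lag 4 indicates a seasonal period of 4.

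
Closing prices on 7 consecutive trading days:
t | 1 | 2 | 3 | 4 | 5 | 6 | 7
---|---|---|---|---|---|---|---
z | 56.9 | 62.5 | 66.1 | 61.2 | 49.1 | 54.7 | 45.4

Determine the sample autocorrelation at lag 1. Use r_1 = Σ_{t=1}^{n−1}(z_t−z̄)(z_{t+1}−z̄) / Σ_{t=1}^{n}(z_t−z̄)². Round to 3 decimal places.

0.311

Mean z̄ = (56.9 + 62.5 + 66.1 + 61.2 + 49.1 + 54.7 + 45.4)/7 = 56.5571
Σ(z_t−z̄)(z_{t+1}−z̄) = (2.0376) + (56.7118) + (44.3061) + (-34.6224) + (13.8490) + (20.7204) = 103.0024
Denominator Σ(z_t−z̄)² = 331.5971
r_1 = 103.0024 / 331.5971 = 0.311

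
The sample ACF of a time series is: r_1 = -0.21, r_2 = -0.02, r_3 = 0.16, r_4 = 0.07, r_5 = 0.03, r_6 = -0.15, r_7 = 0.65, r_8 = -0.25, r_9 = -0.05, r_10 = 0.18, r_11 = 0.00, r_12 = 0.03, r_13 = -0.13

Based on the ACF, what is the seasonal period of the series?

7

The largest autocorrelation is r_7 = 0.65; the remaining lags stay at or below 0.18.
The dominant spike at lag 7 indicates a seasonal period of 7.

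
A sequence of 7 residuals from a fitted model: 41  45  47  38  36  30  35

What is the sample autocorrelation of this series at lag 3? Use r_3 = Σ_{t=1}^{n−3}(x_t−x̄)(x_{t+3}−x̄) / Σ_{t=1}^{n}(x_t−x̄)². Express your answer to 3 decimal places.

-0.418

Mean x̄ = (41 + 45 + 47 + 38 + 36 + 30 + 35)/7 = 38.8571
Deviations from mean: 2.1429, 6.1429, 8.1429, -0.8571, -2.8571, -8.8571, -3.8571
Σ(x_t−x̄)(x_{t+3}−x̄) = (-1.8367) + (-17.5510) + (-72.1224) + (3.3061) = -88.2041
Denominator Σ(x_t−x̄)² = 210.8571
r_3 = -88.2041 / 210.8571 = -0.418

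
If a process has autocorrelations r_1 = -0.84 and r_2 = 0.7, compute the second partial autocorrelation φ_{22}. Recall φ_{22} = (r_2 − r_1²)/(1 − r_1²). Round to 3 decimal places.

-0.019

φ_{22} = (r_2 − r_1²) / (1 − r_1²)
r_1² = (-0.84)² = 0.7056
Numerator = 0.7 − 0.7056 = -0.0056; denominator = 1 − 0.7056 = 0.2944
φ_{22} = -0.0056 / 0.2944 = -0.019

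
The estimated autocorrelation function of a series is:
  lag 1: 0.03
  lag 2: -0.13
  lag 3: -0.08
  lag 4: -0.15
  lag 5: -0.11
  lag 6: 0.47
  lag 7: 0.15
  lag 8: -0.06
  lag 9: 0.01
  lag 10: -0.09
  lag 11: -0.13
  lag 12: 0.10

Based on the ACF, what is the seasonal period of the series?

The largest autocorrelation is r_6 = 0.47; the remaining lags stay at or below 0.15.
The dominant spike at lag 6 indicates a seasonal period of 6.

6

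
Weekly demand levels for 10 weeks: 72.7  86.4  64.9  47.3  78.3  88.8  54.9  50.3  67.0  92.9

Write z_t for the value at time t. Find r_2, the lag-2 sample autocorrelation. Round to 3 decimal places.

-0.730

Mean z̄ = (72.7 + 86.4 + 64.9 + 47.3 + 78.3 + 88.8 + 54.9 + 50.3 + 67.0 + 92.9)/10 = 70.3500
Numerator Σ_{t=1}^{8}(z_t−z̄)(z_{t+2}−z̄) = -1744.4800
Denominator Σ(z_t−z̄)² = 2388.1650
r_2 = -1744.4800 / 2388.1650 = -0.730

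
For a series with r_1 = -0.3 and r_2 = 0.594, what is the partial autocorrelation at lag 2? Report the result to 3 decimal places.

φ_{22} = (r_2 − r_1²) / (1 − r_1²)
r_1² = (-0.3)² = 0.09
Numerator = 0.594 − 0.0900 = 0.5040; denominator = 1 − 0.0900 = 0.9100
φ_{22} = 0.5040 / 0.9100 = 0.554

0.554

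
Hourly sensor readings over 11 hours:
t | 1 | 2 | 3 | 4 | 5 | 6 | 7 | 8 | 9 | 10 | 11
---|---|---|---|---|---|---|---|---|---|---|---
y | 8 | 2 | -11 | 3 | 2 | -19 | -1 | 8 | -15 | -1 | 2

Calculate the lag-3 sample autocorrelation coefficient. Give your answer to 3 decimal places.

Mean ȳ = (8 + 2 − 11 + 3 + 2 − 19 − 1 + 8 − 15 − 1 + 2)/11 = -2.0000
Numerator Σ_{t=1}^{8}(y_t−ȳ)(y_{t+3}−ȳ) = 526.0000
Denominator Σ(y_t−ȳ)² = 814.0000
r_3 = 526.0000 / 814.0000 = 0.646

0.646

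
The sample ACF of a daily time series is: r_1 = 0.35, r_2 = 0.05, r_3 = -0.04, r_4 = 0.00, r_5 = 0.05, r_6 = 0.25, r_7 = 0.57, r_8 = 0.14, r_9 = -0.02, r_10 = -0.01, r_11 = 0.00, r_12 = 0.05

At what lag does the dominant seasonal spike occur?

The largest autocorrelation is r_7 = 0.57; the remaining lags stay at or below 0.35. The elevated value at lag 1 (0.35), dropping to 0.05 at lag 2, reflects decaying short-term dependence rather than seasonality.
The dominant spike at lag 7 indicates a seasonal period of 7.

7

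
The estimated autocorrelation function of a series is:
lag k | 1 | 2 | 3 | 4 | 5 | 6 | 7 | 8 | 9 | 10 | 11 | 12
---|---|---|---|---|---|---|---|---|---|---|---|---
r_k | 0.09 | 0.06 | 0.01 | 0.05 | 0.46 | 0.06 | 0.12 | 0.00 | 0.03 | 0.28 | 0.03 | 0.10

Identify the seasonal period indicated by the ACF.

The largest autocorrelation is r_5 = 0.46, with a weaker echo at lag 10 (0.28); the remaining lags stay at or below 0.12.
The dominant spike at lag 5 indicates a seasonal period of 5.

5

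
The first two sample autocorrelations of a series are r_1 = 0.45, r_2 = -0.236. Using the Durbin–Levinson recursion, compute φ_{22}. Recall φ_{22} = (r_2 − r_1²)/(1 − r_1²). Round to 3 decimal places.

φ_{22} = (r_2 − r_1²) / (1 − r_1²)
r_1² = (0.45)² = 0.2025
Numerator = -0.236 − 0.2025 = -0.4385; denominator = 1 − 0.2025 = 0.7975
φ_{22} = -0.4385 / 0.7975 = -0.550

-0.550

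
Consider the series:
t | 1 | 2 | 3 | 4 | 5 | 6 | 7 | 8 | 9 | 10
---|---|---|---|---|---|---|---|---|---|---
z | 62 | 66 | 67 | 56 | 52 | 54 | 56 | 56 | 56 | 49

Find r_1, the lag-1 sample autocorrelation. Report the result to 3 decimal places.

Mean z̄ = (62 + 66 + 67 + 56 + 52 + 54 + 56 + 56 + 56 + 49)/10 = 57.4000
Numerator Σ_{t=1}^{9}(z_t−z̄)(z_{t+1}−z̄) = 155.0400
Denominator Σ(z_t−z̄)² = 306.4000
r_1 = 155.0400 / 306.4000 = 0.506

0.506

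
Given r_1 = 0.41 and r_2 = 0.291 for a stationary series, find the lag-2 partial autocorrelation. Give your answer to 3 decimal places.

φ_{22} = (r_2 − r_1²) / (1 − r_1²)
r_1² = (0.41)² = 0.1681
Numerator = 0.291 − 0.1681 = 0.1229; denominator = 1 − 0.1681 = 0.8319
φ_{22} = 0.1229 / 0.8319 = 0.148

0.148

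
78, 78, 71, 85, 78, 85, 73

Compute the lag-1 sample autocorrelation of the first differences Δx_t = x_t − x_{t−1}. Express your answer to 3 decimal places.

-0.671

First differences Δx: 0, -7, 14, -7, 7, -12
Mean of differences = -0.8333
Numerator Σ(Δx_t−Δx̄)(Δx_{t+1}−Δx̄) = -323.8611
Denominator Σ(Δx_t−Δx̄)² = 482.8333
r_1(Δx) = -323.8611 / 482.8333 = -0.671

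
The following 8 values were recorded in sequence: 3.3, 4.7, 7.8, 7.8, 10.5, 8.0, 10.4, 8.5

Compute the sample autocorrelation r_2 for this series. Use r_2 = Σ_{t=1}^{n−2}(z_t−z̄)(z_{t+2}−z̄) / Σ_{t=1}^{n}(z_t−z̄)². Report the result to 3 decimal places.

Mean z̄ = (3.3 + 4.7 + 7.8 + 7.8 + 10.5 + 8.0 + 10.4 + 8.5)/8 = 7.6250
Deviations from mean: -4.3250, -2.9250, 0.1750, 0.1750, 2.8750, 0.3750, 2.7750, 0.8750
Σ(z_t−z̄)(z_{t+2}−z̄) = (-0.7569) + (-0.5119) + (0.5031) + (0.0656) + (7.9781) + (0.3281) = 7.6063
Denominator Σ(z_t−z̄)² = 44.1950
r_2 = 7.6063 / 44.1950 = 0.172

0.172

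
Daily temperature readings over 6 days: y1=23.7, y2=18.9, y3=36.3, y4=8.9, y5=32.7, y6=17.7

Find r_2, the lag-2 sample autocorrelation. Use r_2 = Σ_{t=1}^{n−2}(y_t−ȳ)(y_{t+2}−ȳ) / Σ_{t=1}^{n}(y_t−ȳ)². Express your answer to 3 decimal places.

Mean ȳ = (23.7 + 18.9 + 36.3 + 8.9 + 32.7 + 17.7)/6 = 23.0333
Deviations from mean: 0.6667, -4.1333, 13.2667, -14.1333, 9.6667, -5.3333
Σ(y_t−ȳ)(y_{t+2}−ȳ) = (8.8444) + (58.4178) + (128.2444) + (75.3778) = 270.8844
Denominator Σ(y_t−ȳ)² = 515.1733
r_2 = 270.8844 / 515.1733 = 0.526

0.526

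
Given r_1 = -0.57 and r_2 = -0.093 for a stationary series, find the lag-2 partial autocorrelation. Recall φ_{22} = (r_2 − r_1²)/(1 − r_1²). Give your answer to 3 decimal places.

-0.619

φ_{22} = (r_2 − r_1²) / (1 − r_1²)
r_1² = (-0.57)² = 0.3249
Numerator = -0.093 − 0.3249 = -0.4179; denominator = 1 − 0.3249 = 0.6751
φ_{22} = -0.4179 / 0.6751 = -0.619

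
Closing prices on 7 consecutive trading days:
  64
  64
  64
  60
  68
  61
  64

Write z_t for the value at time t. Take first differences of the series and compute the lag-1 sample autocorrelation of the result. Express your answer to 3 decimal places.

-0.790

First differences Δz: 0, 0, -4, 8, -7, 3
Mean of differences = 0.0000
Numerator Σ(Δz_t−Δz̄)(Δz_{t+1}−Δz̄) = -109.0000
Denominator Σ(Δz_t−Δz̄)² = 138.0000
r_1(Δz) = -109.0000 / 138.0000 = -0.790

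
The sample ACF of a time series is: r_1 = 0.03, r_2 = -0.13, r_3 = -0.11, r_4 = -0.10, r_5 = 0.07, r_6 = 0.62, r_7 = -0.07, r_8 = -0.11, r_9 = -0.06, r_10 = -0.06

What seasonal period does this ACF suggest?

6

The largest autocorrelation is r_6 = 0.62; the remaining lags stay at or below 0.07.
The dominant spike at lag 6 indicates a seasonal period of 6.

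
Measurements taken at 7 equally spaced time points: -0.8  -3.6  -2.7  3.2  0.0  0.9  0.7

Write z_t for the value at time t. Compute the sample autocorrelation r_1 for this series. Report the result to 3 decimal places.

Mean z̄ = (-0.8 − 3.6 − 2.7 + 3.2 + 0.0 + 0.9 + 0.7)/7 = -0.3286
Deviations from mean: -0.4714, -3.2714, -2.3714, 3.5286, 0.3286, 1.2286, 1.0286
Σ(z_t−z̄)(z_{t+1}−z̄) = (1.5422) + (7.7580) + (-8.3678) + (1.1594) + (0.4037) + (1.2637) = 3.7592
Denominator Σ(z_t−z̄)² = 31.6743
r_1 = 3.7592 / 31.6743 = 0.119

0.119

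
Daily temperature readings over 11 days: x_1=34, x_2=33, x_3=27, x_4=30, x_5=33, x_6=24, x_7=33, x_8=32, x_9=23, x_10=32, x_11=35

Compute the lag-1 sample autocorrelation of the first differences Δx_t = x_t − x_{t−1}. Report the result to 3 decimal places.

First differences Δx: -1, -6, 3, 3, -9, 9, -1, -9, 9, 3
Mean of differences = 0.1000
Numerator Σ(Δx_t−Δx̄)(Δx_{t+1}−Δx̄) = -164.9100
Denominator Σ(Δx_t−Δx̄)² = 388.9000
r_1(Δx) = -164.9100 / 388.9000 = -0.424

-0.424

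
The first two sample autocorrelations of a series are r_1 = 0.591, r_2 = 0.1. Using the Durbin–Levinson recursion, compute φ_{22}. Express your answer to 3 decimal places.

-0.383

φ_{22} = (r_2 − r_1²) / (1 − r_1²)
r_1² = (0.591)² = 0.349281
Numerator = 0.1 − 0.3493 = -0.2493; denominator = 1 − 0.3493 = 0.6507
φ_{22} = -0.2493 / 0.6507 = -0.383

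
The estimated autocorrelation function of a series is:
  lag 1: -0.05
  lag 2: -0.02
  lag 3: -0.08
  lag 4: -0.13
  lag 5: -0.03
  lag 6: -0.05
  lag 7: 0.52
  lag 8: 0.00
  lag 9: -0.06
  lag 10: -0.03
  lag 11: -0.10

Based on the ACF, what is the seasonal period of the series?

The largest autocorrelation is r_7 = 0.52; the remaining lags stay at or below 0.00.
The dominant spike at lag 7 indicates a seasonal period of 7.

7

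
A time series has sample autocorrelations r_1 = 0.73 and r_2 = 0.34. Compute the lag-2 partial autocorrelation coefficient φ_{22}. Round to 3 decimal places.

-0.413

φ_{22} = (r_2 − r_1²) / (1 − r_1²)
r_1² = (0.73)² = 0.5329
Numerator = 0.34 − 0.5329 = -0.1929; denominator = 1 − 0.5329 = 0.4671
φ_{22} = -0.1929 / 0.4671 = -0.413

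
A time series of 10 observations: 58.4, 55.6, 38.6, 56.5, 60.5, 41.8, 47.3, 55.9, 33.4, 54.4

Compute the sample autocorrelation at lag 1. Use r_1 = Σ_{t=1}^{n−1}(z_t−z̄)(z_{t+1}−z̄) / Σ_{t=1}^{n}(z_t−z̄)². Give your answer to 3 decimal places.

Mean z̄ = (58.4 + 55.6 + 38.6 + 56.5 + 60.5 + 41.8 + 47.3 + 55.9 + 33.4 + 54.4)/10 = 50.2400
Numerator Σ_{t=1}^{9}(z_t−z̄)(z_{t+1}−z̄) = -271.0816
Denominator Σ(z_t−z̄)² = 788.0640
r_1 = -271.0816 / 788.0640 = -0.344

-0.344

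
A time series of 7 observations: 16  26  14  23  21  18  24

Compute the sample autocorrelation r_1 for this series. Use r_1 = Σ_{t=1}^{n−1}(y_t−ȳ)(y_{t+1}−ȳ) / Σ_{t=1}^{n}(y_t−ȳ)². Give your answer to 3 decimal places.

Mean ȳ = (16 + 26 + 14 + 23 + 21 + 18 + 24)/7 = 20.2857
Deviations from mean: -4.2857, 5.7143, -6.2857, 2.7143, 0.7143, -2.2857, 3.7143
Σ(y_t−ȳ)(y_{t+1}−ȳ) = (-24.4898) + (-35.9184) + (-17.0612) + (1.9388) + (-1.6327) + (-8.4898) = -85.6531
Denominator Σ(y_t−ȳ)² = 117.4286
r_1 = -85.6531 / 117.4286 = -0.729

-0.729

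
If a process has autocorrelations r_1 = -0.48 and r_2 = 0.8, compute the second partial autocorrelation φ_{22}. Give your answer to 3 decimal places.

0.740

φ_{22} = (r_2 − r_1²) / (1 − r_1²)
r_1² = (-0.48)² = 0.2304
Numerator = 0.8 − 0.2304 = 0.5696; denominator = 1 − 0.2304 = 0.7696
φ_{22} = 0.5696 / 0.7696 = 0.740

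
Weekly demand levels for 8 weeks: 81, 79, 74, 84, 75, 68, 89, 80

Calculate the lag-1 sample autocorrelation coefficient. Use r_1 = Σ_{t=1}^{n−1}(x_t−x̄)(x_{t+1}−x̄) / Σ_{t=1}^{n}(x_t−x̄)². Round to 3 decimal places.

-0.351

Mean x̄ = (81 + 79 + 74 + 84 + 75 + 68 + 89 + 80)/8 = 78.7500
Deviations from mean: 2.2500, 0.2500, -4.7500, 5.2500, -3.7500, -10.7500, 10.2500, 1.2500
Numerator Σ_{t=1}^{7}(x_t−x̄)(x_{t+1}−x̄) = -102.3125
Denominator Σ(x_t−x̄)² = 291.5000
r_1 = -102.3125 / 291.5000 = -0.351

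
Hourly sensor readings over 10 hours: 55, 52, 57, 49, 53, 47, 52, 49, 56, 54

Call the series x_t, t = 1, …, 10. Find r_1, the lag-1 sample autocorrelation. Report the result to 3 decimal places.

Mean x̄ = (55 + 52 + 57 + 49 + 53 + 47 + 52 + 49 + 56 + 54)/10 = 52.4000
Numerator Σ_{t=1}^{9}(x_t−x̄)(x_{t+1}−x̄) = -26.7600
Denominator Σ(x_t−x̄)² = 96.4000
r_1 = -26.7600 / 96.4000 = -0.278

-0.278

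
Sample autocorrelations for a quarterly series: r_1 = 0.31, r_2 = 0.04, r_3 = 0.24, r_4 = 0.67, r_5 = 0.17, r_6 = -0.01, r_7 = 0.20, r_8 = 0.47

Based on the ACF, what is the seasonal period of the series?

4

The largest autocorrelation is r_4 = 0.67, with a weaker echo at lag 8 (0.47); the remaining lags stay at or below 0.31. The elevated value at lag 1 (0.31), dropping to 0.04 at lag 2, reflects decaying short-term dependence rather than seasonality.
The dominant spike at lag 4 indicates a seasonal period of 4.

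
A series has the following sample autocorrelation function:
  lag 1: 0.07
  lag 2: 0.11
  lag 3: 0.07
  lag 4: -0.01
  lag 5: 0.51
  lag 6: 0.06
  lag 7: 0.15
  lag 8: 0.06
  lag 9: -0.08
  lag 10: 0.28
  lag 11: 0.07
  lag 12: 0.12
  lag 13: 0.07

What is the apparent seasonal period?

The largest autocorrelation is r_5 = 0.51, with a weaker echo at lag 10 (0.28); the remaining lags stay at or below 0.15.
The dominant spike at lag 5 indicates a seasonal period of 5.

5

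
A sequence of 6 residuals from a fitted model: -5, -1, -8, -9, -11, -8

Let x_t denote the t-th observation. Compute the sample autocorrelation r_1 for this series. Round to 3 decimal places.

0.323

Mean x̄ = (-5 − 1 − 8 − 9 − 11 − 8)/6 = -7.0000
Numerator Σ_{t=1}^{5}(x_t−x̄)(x_{t+1}−x̄) = 20.0000
Denominator Σ(x_t−x̄)² = 62.0000
r_1 = 20.0000 / 62.0000 = 0.323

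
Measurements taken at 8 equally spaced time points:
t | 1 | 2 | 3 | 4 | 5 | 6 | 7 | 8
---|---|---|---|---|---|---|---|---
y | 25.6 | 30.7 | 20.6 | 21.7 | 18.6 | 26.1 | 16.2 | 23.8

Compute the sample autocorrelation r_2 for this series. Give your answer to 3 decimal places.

0.149

Mean ȳ = (25.6 + 30.7 + 20.6 + 21.7 + 18.6 + 26.1 + 16.2 + 23.8)/8 = 22.9125
Deviations from mean: 2.6875, 7.7875, -2.3125, -1.2125, -4.3125, 3.1875, -6.7125, 0.8875
Σ(y_t−ȳ)(y_{t+2}−ȳ) = (-6.2148) + (-9.4423) + (9.9727) + (-3.8648) + (28.9477) + (2.8289) = 22.2272
Denominator Σ(y_t−ȳ)² = 149.2888
r_2 = 22.2272 / 149.2888 = 0.149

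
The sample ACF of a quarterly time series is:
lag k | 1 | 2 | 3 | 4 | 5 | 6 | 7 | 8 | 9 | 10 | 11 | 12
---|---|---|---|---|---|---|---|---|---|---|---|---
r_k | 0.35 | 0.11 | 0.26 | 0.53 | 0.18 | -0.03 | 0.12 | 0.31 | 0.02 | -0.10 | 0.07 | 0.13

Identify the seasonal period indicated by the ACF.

4

The largest autocorrelation is r_4 = 0.53; the remaining lags stay at or below 0.35. The elevated value at lag 1 (0.35), dropping to 0.11 at lag 2, reflects decaying short-term dependence rather than seasonality.
The dominant spike at lag 4 indicates a seasonal period of 4.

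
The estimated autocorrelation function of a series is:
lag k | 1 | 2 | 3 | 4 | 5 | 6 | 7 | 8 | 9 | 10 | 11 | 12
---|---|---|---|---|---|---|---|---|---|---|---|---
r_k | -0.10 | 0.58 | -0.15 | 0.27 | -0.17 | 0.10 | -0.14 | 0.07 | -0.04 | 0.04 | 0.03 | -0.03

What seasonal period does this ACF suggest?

2

The largest autocorrelation is r_2 = 0.58, with a weaker echo at lag 4 (0.27); the remaining lags stay at or below 0.10.
The dominant spike at lag 2 indicates a seasonal period of 2.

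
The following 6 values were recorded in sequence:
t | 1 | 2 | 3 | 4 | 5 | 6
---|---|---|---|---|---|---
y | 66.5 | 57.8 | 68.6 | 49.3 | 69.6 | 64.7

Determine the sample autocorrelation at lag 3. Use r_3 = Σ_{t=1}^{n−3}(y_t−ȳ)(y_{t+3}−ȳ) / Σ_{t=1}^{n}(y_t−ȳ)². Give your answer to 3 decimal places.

Mean ȳ = (66.5 + 57.8 + 68.6 + 49.3 + 69.6 + 64.7)/6 = 62.7500
Deviations from mean: 3.7500, -4.9500, 5.8500, -13.4500, 6.8500, 1.9500
Σ(y_t−ȳ)(y_{t+3}−ȳ) = (-50.4375) + (-33.9075) + (11.4075) = -72.9375
Denominator Σ(y_t−ȳ)² = 304.4150
r_3 = -72.9375 / 304.4150 = -0.240

-0.240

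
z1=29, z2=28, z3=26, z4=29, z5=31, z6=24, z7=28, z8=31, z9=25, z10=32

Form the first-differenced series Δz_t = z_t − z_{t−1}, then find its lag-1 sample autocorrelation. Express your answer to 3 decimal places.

-0.495

First differences Δz: -1, -2, 3, 2, -7, 4, 3, -6, 7
Mean of differences = 0.3333
Numerator Σ(Δz_t−Δz̄)(Δz_{t+1}−Δz̄) = -87.1111
Denominator Σ(Δz_t−Δz̄)² = 176.0000
r_1(Δz) = -87.1111 / 176.0000 = -0.495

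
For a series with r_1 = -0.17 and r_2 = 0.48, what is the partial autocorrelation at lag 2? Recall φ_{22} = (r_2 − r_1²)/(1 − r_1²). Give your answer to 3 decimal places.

0.465

φ_{22} = (r_2 − r_1²) / (1 − r_1²)
r_1² = (-0.17)² = 0.0289
Numerator = 0.48 − 0.0289 = 0.4511; denominator = 1 − 0.0289 = 0.9711
φ_{22} = 0.4511 / 0.9711 = 0.465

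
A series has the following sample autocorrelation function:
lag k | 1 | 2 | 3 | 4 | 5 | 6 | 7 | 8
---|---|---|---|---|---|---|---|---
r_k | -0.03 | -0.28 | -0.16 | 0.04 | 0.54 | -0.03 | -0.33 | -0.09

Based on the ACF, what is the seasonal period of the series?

The largest autocorrelation is r_5 = 0.54; the remaining lags stay at or below 0.04.
The dominant spike at lag 5 indicates a seasonal period of 5.

5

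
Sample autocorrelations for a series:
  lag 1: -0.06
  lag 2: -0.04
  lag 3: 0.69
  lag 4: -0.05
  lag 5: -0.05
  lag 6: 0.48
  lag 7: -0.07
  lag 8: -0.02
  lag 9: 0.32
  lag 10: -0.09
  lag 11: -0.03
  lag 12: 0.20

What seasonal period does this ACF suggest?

3

The largest autocorrelation is r_3 = 0.69, with weaker echoes at lags 6 (0.48), 9 (0.32) and 12 (0.20); the remaining lags stay at or below -0.02.
The dominant spike at lag 3 indicates a seasonal period of 3.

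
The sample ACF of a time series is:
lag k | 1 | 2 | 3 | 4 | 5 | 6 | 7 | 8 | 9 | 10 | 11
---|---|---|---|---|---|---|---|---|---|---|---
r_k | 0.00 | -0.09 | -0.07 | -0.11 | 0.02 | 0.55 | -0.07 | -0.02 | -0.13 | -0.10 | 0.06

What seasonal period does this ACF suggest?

The largest autocorrelation is r_6 = 0.55; the remaining lags stay at or below 0.06.
The dominant spike at lag 6 indicates a seasonal period of 6.

6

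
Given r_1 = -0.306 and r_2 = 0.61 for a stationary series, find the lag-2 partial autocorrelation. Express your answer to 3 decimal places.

φ_{22} = (r_2 − r_1²) / (1 − r_1²)
r_1² = (-0.306)² = 0.093636
Numerator = 0.61 − 0.0936 = 0.5164; denominator = 1 − 0.0936 = 0.9064
φ_{22} = 0.5164 / 0.9064 = 0.570

0.570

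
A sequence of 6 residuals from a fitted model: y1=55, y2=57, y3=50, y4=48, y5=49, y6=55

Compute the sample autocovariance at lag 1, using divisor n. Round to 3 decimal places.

Mean ȳ = (55 + 57 + 50 + 48 + 49 + 55)/6 = 52.3333
Σ_{t=1}^{5}(y_t−ȳ)(y_{t+1}−ȳ) = 17.2222
γ_1 = 17.2222 / 6 = 2.870

2.870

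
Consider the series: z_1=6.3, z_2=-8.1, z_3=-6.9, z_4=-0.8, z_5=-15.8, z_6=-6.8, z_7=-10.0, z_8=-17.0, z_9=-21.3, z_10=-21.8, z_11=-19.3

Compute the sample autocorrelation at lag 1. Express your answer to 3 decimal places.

0.370

Mean z̄ = (6.3 − 8.1 − 6.9 − 0.8 − 15.8 − 6.8 − 10.0 − 17.0 − 21.3 − 21.8 − 19.3)/11 = -11.0455
Numerator Σ_{t=1}^{10}(z_t−z̄)(z_{t+1}−z̄) = 295.2061
Denominator Σ(z_t−z̄)² = 797.8273
r_1 = 295.2061 / 797.8273 = 0.370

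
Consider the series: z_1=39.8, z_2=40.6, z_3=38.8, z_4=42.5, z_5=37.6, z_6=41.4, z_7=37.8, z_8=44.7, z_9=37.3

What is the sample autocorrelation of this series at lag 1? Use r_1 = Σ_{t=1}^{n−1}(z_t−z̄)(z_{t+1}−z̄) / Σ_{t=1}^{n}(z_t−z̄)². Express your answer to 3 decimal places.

Mean z̄ = (39.8 + 40.6 + 38.8 + 42.5 + 37.6 + 41.4 + 37.8 + 44.7 + 37.3)/9 = 40.0556
Numerator Σ_{t=1}^{8}(z_t−z̄)(z_{t+1}−z̄) = -39.5020
Denominator Σ(z_t−z̄)² = 50.0022
r_1 = -39.5020 / 50.0022 = -0.790

-0.790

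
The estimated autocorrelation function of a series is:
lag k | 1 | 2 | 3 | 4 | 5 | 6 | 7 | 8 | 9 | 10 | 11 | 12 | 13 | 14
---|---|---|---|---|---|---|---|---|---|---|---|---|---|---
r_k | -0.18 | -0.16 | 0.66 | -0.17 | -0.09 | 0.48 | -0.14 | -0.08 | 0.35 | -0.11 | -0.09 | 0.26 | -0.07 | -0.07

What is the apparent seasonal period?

The largest autocorrelation is r_3 = 0.66, with weaker echoes at lags 6 (0.48), 9 (0.35) and 12 (0.26); the remaining lags stay at or below -0.07.
The dominant spike at lag 3 indicates a seasonal period of 3.

3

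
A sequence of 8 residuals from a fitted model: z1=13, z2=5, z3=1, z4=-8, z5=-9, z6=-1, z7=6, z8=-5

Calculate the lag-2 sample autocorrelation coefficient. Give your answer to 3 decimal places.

-0.182

Mean z̄ = (13 + 5 + 1 − 8 − 9 − 1 + 6 − 5)/8 = 0.2500
Σ(z_t−z̄)(z_{t+2}−z̄) = (9.5625) + (-39.1875) + (-6.9375) + (10.3125) + (-53.1875) + (6.5625) = -72.8750
Denominator Σ(z_t−z̄)² = 401.5000
r_2 = -72.8750 / 401.5000 = -0.182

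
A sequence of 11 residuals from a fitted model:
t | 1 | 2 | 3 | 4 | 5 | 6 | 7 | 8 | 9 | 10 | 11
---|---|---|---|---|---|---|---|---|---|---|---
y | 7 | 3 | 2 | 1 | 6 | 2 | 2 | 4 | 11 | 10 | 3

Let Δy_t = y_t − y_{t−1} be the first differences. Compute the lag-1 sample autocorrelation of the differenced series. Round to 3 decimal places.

First differences Δy: -4, -1, -1, 5, -4, 0, 2, 7, -1, -7
Mean of differences = -0.4000
Numerator Σ(Δy_t−Δȳ)(Δy_{t+1}−Δȳ) = -3.3600
Denominator Σ(Δy_t−Δȳ)² = 160.4000
r_1(Δy) = -3.3600 / 160.4000 = -0.021

-0.021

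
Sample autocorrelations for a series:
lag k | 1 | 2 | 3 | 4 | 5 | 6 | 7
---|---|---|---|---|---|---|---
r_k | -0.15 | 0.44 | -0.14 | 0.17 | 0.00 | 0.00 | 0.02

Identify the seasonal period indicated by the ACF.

The largest autocorrelation is r_2 = 0.44, with a weaker echo at lag 4 (0.17); the remaining lags stay at or below 0.02.
The dominant spike at lag 2 indicates a seasonal period of 2.

2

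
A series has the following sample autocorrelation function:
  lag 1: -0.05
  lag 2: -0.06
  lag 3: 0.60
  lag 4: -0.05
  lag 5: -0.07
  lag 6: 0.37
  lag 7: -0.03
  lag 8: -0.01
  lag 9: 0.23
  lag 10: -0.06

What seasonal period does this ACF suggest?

The largest autocorrelation is r_3 = 0.60, with weaker echoes at lags 6 (0.37) and 9 (0.23); the remaining lags stay at or below -0.01.
The dominant spike at lag 3 indicates a seasonal period of 3.

3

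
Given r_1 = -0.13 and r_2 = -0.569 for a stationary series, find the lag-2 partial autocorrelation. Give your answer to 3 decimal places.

φ_{22} = (r_2 − r_1²) / (1 − r_1²)
r_1² = (-0.13)² = 0.0169
Numerator = -0.569 − 0.0169 = -0.5859; denominator = 1 − 0.0169 = 0.9831
φ_{22} = -0.5859 / 0.9831 = -0.596

-0.596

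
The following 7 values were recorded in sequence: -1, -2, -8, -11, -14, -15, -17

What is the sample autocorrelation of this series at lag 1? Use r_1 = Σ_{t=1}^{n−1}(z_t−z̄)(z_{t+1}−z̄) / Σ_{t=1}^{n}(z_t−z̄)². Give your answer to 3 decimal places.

Mean z̄ = (-1 − 2 − 8 − 11 − 14 − 15 − 17)/7 = -9.7143
Numerator Σ_{t=1}^{6}(z_t−z̄)(z_{t+1}−z̄) = 144.9184
Denominator Σ(z_t−z̄)² = 239.4286
r_1 = 144.9184 / 239.4286 = 0.605

0.605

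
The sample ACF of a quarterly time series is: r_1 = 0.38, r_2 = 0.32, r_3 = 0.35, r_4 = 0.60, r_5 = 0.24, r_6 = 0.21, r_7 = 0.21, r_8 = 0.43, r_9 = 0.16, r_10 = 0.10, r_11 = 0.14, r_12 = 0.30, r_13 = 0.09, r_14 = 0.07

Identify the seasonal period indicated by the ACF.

The largest autocorrelation is r_4 = 0.60, with a weaker echo at lag 8 (0.43); the remaining lags stay at or below 0.38. The elevated value at lag 1 (0.38), dropping to 0.32 at lag 2, reflects decaying short-term dependence rather than seasonality.
The dominant spike at lag 4 indicates a seasonal period of 4.

4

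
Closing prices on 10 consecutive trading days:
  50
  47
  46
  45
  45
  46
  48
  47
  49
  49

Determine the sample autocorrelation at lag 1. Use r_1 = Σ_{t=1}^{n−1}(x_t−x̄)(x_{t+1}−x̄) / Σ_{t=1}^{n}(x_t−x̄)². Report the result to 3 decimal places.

Mean x̄ = (50 + 47 + 46 + 45 + 45 + 46 + 48 + 47 + 49 + 49)/10 = 47.2000
Numerator Σ_{t=1}^{9}(x_t−x̄)(x_{t+1}−x̄) = 11.5600
Denominator Σ(x_t−x̄)² = 27.6000
r_1 = 11.5600 / 27.6000 = 0.419

0.419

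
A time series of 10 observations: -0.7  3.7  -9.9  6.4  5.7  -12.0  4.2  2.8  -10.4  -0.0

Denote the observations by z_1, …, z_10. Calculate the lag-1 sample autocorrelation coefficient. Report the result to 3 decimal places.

-0.470

Mean z̄ = (-0.7 + 3.7 − 9.9 + 6.4 + 5.7 − 12.0 + 4.2 + 2.8 − 10.4 − 0.0)/10 = -1.0200
Numerator Σ_{t=1}^{9}(z_t−z̄)(z_{t+1}−z̄) = -212.9904
Denominator Σ(z_t−z̄)² = 452.8760
r_1 = -212.9904 / 452.8760 = -0.470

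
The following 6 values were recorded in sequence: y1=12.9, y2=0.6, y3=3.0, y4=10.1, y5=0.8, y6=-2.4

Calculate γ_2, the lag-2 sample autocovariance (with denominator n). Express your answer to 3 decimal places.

-11.064

Mean ȳ = (12.9 + 0.6 + 3.0 + 10.1 + 0.8 − 2.4)/6 = 4.1667
Σ_{t=1}^{4}(y_t−ȳ)(y_{t+2}−ȳ) = -66.3856
γ_2 = -66.3856 / 6 = -11.064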